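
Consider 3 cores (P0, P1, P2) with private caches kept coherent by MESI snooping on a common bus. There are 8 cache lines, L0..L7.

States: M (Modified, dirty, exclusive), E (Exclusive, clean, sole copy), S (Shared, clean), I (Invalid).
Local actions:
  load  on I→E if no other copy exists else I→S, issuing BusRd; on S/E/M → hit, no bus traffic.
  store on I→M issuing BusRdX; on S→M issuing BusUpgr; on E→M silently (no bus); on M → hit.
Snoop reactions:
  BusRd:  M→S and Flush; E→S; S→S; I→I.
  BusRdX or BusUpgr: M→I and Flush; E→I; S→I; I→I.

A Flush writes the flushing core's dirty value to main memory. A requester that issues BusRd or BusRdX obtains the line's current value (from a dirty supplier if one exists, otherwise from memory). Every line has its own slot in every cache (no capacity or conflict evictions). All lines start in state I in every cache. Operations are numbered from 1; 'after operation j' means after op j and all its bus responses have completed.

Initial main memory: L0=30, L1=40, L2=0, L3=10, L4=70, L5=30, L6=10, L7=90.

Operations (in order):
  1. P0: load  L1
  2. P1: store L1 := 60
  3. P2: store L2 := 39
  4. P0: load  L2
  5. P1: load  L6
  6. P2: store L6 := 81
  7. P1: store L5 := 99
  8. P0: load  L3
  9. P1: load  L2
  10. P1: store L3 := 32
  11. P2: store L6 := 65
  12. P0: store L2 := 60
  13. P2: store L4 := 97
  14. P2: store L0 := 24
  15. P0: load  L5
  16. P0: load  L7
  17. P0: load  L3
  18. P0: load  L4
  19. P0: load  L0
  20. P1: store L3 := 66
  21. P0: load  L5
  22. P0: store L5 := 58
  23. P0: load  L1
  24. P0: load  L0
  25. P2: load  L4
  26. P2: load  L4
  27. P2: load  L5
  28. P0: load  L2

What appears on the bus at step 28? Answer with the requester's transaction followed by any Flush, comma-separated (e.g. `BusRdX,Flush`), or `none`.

1. P0: load  L1  bus=[BusRd]  L1: P0=E P1=I P2=I  mem[L1]=40
2. P1: store L1 := 60  bus=[BusRdX]  L1: P0=I P1=M P2=I  mem[L1]=40
3. P2: store L2 := 39  bus=[BusRdX]  L2: P0=I P1=I P2=M  mem[L2]=0
4. P0: load  L2  bus=[BusRd,Flush]  L2: P0=S P1=I P2=S  mem[L2]=39
5. P1: load  L6  bus=[BusRd]  L6: P0=I P1=E P2=I  mem[L6]=10
6. P2: store L6 := 81  bus=[BusRdX]  L6: P0=I P1=I P2=M  mem[L6]=10
7. P1: store L5 := 99  bus=[BusRdX]  L5: P0=I P1=M P2=I  mem[L5]=30
8. P0: load  L3  bus=[BusRd]  L3: P0=E P1=I P2=I  mem[L3]=10
9. P1: load  L2  bus=[BusRd]  L2: P0=S P1=S P2=S  mem[L2]=39
10. P1: store L3 := 32  bus=[BusRdX]  L3: P0=I P1=M P2=I  mem[L3]=10
11. P2: store L6 := 65  bus=[-]  L6: P0=I P1=I P2=M  mem[L6]=10
12. P0: store L2 := 60  bus=[BusUpgr]  L2: P0=M P1=I P2=I  mem[L2]=39
13. P2: store L4 := 97  bus=[BusRdX]  L4: P0=I P1=I P2=M  mem[L4]=70
14. P2: store L0 := 24  bus=[BusRdX]  L0: P0=I P1=I P2=M  mem[L0]=30
15. P0: load  L5  bus=[BusRd,Flush]  L5: P0=S P1=S P2=I  mem[L5]=99
16. P0: load  L7  bus=[BusRd]  L7: P0=E P1=I P2=I  mem[L7]=90
17. P0: load  L3  bus=[BusRd,Flush]  L3: P0=S P1=S P2=I  mem[L3]=32
18. P0: load  L4  bus=[BusRd,Flush]  L4: P0=S P1=I P2=S  mem[L4]=97
19. P0: load  L0  bus=[BusRd,Flush]  L0: P0=S P1=I P2=S  mem[L0]=24
20. P1: store L3 := 66  bus=[BusUpgr]  L3: P0=I P1=M P2=I  mem[L3]=32
21. P0: load  L5  bus=[-]  L5: P0=S P1=S P2=I  mem[L5]=99
22. P0: store L5 := 58  bus=[BusUpgr]  L5: P0=M P1=I P2=I  mem[L5]=99
23. P0: load  L1  bus=[BusRd,Flush]  L1: P0=S P1=S P2=I  mem[L1]=60
24. P0: load  L0  bus=[-]  L0: P0=S P1=I P2=S  mem[L0]=24
25. P2: load  L4  bus=[-]  L4: P0=S P1=I P2=S  mem[L4]=97
26. P2: load  L4  bus=[-]  L4: P0=S P1=I P2=S  mem[L4]=97
27. P2: load  L5  bus=[BusRd,Flush]  L5: P0=S P1=I P2=S  mem[L5]=58
28. P0: load  L2  bus=[-]  L2: P0=M P1=I P2=I  mem[L2]=39

bus = none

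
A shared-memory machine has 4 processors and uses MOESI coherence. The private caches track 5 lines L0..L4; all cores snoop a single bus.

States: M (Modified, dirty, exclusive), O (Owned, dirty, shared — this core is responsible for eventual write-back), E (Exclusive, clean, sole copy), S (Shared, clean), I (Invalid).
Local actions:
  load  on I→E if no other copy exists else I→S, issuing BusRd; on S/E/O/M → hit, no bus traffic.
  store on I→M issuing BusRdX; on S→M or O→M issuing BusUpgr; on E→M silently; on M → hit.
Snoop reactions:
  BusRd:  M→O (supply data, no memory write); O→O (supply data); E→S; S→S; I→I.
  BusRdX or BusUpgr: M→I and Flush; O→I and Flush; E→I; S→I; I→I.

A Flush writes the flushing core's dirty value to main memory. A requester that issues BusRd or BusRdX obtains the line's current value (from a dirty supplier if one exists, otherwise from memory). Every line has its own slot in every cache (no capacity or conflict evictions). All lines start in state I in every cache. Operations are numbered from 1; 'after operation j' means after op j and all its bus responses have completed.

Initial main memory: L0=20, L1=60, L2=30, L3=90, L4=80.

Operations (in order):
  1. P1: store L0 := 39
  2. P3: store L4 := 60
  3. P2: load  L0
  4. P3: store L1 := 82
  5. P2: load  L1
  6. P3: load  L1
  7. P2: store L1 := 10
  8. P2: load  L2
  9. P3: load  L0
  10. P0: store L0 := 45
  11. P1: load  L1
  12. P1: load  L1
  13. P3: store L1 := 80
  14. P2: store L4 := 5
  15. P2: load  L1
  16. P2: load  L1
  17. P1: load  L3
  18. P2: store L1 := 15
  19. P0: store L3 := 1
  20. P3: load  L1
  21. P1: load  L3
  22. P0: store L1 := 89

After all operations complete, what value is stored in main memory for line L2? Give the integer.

memory[L2] = 30

1. P1: store L0 := 39  bus=[BusRdX]  L0: P0=I P1=M P2=I P3=I  mem[L0]=20
2. P3: store L4 := 60  bus=[BusRdX]  L4: P0=I P1=I P2=I P3=M  mem[L4]=80
3. P2: load  L0  bus=[BusRd]  L0: P0=I P1=O P2=S P3=I  mem[L0]=20
4. P3: store L1 := 82  bus=[BusRdX]  L1: P0=I P1=I P2=I P3=M  mem[L1]=60
5. P2: load  L1  bus=[BusRd]  L1: P0=I P1=I P2=S P3=O  mem[L1]=60
6. P3: load  L1  bus=[-]  L1: P0=I P1=I P2=S P3=O  mem[L1]=60
7. P2: store L1 := 10  bus=[BusUpgr,Flush]  L1: P0=I P1=I P2=M P3=I  mem[L1]=82
8. P2: load  L2  bus=[BusRd]  L2: P0=I P1=I P2=E P3=I  mem[L2]=30
9. P3: load  L0  bus=[BusRd]  L0: P0=I P1=O P2=S P3=S  mem[L0]=20
10. P0: store L0 := 45  bus=[BusRdX,Flush]  L0: P0=M P1=I P2=I P3=I  mem[L0]=39
11. P1: load  L1  bus=[BusRd]  L1: P0=I P1=S P2=O P3=I  mem[L1]=82
12. P1: load  L1  bus=[-]  L1: P0=I P1=S P2=O P3=I  mem[L1]=82
13. P3: store L1 := 80  bus=[BusRdX,Flush]  L1: P0=I P1=I P2=I P3=M  mem[L1]=10
14. P2: store L4 := 5  bus=[BusRdX,Flush]  L4: P0=I P1=I P2=M P3=I  mem[L4]=60
15. P2: load  L1  bus=[BusRd]  L1: P0=I P1=I P2=S P3=O  mem[L1]=10
16. P2: load  L1  bus=[-]  L1: P0=I P1=I P2=S P3=O  mem[L1]=10
17. P1: load  L3  bus=[BusRd]  L3: P0=I P1=E P2=I P3=I  mem[L3]=90
18. P2: store L1 := 15  bus=[BusUpgr,Flush]  L1: P0=I P1=I P2=M P3=I  mem[L1]=80
19. P0: store L3 := 1  bus=[BusRdX]  L3: P0=M P1=I P2=I P3=I  mem[L3]=90
20. P3: load  L1  bus=[BusRd]  L1: P0=I P1=I P2=O P3=S  mem[L1]=80
21. P1: load  L3  bus=[BusRd]  L3: P0=O P1=S P2=I P3=I  mem[L3]=90
22. P0: store L1 := 89  bus=[BusRdX,Flush]  L1: P0=M P1=I P2=I P3=I  mem[L1]=15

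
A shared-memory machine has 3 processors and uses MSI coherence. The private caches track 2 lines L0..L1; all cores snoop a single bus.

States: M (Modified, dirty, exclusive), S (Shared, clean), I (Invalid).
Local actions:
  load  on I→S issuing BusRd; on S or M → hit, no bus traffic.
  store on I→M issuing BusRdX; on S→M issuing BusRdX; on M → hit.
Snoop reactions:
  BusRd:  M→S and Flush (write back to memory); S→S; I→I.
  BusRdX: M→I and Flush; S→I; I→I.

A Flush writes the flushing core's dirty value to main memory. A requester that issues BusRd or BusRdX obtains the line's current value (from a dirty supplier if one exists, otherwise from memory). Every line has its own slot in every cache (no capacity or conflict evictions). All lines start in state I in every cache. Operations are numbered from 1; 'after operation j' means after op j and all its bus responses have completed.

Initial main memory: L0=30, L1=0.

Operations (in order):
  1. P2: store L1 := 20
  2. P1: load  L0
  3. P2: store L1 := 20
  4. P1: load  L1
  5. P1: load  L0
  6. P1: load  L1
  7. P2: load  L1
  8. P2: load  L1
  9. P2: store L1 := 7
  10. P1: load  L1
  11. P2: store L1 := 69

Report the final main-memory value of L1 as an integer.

memory[L1] = 7

  op1 P2: store L1 := 20 → I/I/M on L1; bus BusRdX; mem=0
  op2 P1: load  L0 → I/S/I on L0; bus BusRd; mem=30
  op3 P2: store L1 := 20 → I/I/M on L1; bus (none); mem=0
  op4 P1: load  L1 → I/S/S on L1; bus BusRd Flush; mem=20
  op5 P1: load  L0 → I/S/I on L0; bus (none); mem=30
  op6 P1: load  L1 → I/S/S on L1; bus (none); mem=20
  op7 P2: load  L1 → I/S/S on L1; bus (none); mem=20
  op8 P2: load  L1 → I/S/S on L1; bus (none); mem=20
  op9 P2: store L1 := 7 → I/I/M on L1; bus BusRdX; mem=20
  op10 P1: load  L1 → I/S/S on L1; bus BusRd Flush; mem=7
  op11 P2: store L1 := 69 → I/I/M on L1; bus BusRdX; mem=7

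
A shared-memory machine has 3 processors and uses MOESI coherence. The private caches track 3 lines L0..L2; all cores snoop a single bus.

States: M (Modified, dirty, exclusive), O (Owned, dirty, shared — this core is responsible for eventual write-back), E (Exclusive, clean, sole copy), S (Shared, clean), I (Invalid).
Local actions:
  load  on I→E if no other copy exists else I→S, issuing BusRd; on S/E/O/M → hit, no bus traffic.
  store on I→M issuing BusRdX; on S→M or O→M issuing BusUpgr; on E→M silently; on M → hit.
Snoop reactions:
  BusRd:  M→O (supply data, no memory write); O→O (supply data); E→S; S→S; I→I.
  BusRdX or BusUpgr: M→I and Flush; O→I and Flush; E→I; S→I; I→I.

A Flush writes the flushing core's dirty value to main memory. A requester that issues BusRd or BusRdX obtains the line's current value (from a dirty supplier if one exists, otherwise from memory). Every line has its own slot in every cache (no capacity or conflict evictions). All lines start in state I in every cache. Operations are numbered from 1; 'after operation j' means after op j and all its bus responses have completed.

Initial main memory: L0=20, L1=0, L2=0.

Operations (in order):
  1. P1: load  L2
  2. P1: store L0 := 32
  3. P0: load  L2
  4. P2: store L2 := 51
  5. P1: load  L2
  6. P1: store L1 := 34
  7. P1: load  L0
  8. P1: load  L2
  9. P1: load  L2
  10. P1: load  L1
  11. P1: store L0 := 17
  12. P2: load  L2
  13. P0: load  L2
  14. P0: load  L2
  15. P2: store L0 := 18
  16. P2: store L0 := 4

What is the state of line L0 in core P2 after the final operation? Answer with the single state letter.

step 1: P1: load  L2  ⟶  IEI  (L2)  txn=BusRd  M[L2]=0
step 2: P1: store L0 := 32  ⟶  IMI  (L0)  txn=BusRdX  M[L0]=20
step 3: P0: load  L2  ⟶  SSI  (L2)  txn=BusRd  M[L2]=0
step 4: P2: store L2 := 51  ⟶  IIM  (L2)  txn=BusRdX  M[L2]=0
step 5: P1: load  L2  ⟶  ISO  (L2)  txn=BusRd  M[L2]=0
step 6: P1: store L1 := 34  ⟶  IMI  (L1)  txn=BusRdX  M[L1]=0
step 7: P1: load  L0  ⟶  IMI  (L0)  txn=∅  M[L0]=20
step 8: P1: load  L2  ⟶  ISO  (L2)  txn=∅  M[L2]=0
step 9: P1: load  L2  ⟶  ISO  (L2)  txn=∅  M[L2]=0
step 10: P1: load  L1  ⟶  IMI  (L1)  txn=∅  M[L1]=0
step 11: P1: store L0 := 17  ⟶  IMI  (L0)  txn=∅  M[L0]=20
step 12: P2: load  L2  ⟶  ISO  (L2)  txn=∅  M[L2]=0
step 13: P0: load  L2  ⟶  SSO  (L2)  txn=BusRd  M[L2]=0
step 14: P0: load  L2  ⟶  SSO  (L2)  txn=∅  M[L2]=0
step 15: P2: store L0 := 18  ⟶  IIM  (L0)  txn=BusRdX+Flush  M[L0]=17
step 16: P2: store L0 := 4  ⟶  IIM  (L0)  txn=∅  M[L0]=17

state = M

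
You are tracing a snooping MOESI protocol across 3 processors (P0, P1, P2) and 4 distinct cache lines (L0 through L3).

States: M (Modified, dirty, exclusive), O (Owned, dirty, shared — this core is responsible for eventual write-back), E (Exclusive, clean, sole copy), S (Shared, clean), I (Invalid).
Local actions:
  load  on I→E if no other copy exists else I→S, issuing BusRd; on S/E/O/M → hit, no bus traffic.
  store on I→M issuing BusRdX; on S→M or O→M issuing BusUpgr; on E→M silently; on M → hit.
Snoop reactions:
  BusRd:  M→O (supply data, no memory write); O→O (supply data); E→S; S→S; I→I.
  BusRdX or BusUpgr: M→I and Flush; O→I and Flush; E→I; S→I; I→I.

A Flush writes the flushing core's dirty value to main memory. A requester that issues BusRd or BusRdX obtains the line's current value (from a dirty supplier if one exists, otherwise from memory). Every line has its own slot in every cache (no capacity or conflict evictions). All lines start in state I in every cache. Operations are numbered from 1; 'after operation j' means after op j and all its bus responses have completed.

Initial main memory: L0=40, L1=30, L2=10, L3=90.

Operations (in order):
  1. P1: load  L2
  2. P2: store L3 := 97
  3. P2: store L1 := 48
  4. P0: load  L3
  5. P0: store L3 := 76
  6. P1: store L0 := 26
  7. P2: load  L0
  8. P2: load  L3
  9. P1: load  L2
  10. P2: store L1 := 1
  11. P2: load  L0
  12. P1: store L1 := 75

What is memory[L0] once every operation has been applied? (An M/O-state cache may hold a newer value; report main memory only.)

memory[L0] = 40

step 1: P1: load  L2  ⟶  IEI  (L2)  txn=BusRd  M[L2]=10
step 2: P2: store L3 := 97  ⟶  IIM  (L3)  txn=BusRdX  M[L3]=90
step 3: P2: store L1 := 48  ⟶  IIM  (L1)  txn=BusRdX  M[L1]=30
step 4: P0: load  L3  ⟶  SIO  (L3)  txn=BusRd  M[L3]=90
step 5: P0: store L3 := 76  ⟶  MII  (L3)  txn=BusUpgr+Flush  M[L3]=97
step 6: P1: store L0 := 26  ⟶  IMI  (L0)  txn=BusRdX  M[L0]=40
step 7: P2: load  L0  ⟶  IOS  (L0)  txn=BusRd  M[L0]=40
step 8: P2: load  L3  ⟶  OIS  (L3)  txn=BusRd  M[L3]=97
step 9: P1: load  L2  ⟶  IEI  (L2)  txn=∅  M[L2]=10
step 10: P2: store L1 := 1  ⟶  IIM  (L1)  txn=∅  M[L1]=30
step 11: P2: load  L0  ⟶  IOS  (L0)  txn=∅  M[L0]=40
step 12: P1: store L1 := 75  ⟶  IMI  (L1)  txn=BusRdX+Flush  M[L1]=1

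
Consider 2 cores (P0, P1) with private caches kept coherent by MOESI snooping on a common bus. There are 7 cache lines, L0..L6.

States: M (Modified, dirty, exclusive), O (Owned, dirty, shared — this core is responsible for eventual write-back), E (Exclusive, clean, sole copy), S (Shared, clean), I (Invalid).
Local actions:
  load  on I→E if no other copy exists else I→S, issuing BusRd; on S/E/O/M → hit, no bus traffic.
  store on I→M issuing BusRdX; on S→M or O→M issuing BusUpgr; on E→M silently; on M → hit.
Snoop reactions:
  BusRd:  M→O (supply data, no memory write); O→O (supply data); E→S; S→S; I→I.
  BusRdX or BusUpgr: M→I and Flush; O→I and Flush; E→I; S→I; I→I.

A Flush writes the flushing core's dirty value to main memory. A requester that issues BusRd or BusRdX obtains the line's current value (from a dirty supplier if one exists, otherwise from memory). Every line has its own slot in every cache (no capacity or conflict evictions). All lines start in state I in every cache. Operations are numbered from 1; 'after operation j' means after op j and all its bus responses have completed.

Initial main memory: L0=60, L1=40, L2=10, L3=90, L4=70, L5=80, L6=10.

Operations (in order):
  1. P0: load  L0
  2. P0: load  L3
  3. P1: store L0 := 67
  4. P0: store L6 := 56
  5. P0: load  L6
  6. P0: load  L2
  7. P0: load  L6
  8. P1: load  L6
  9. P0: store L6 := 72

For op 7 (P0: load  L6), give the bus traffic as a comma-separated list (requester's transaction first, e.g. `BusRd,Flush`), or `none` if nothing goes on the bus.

bus = none

  op1 P0: load  L0 → E/I on L0; bus BusRd; mem=60
  op2 P0: load  L3 → E/I on L3; bus BusRd; mem=90
  op3 P1: store L0 := 67 → I/M on L0; bus BusRdX; mem=60
  op4 P0: store L6 := 56 → M/I on L6; bus BusRdX; mem=10
  op5 P0: load  L6 → M/I on L6; bus (none); mem=10
  op6 P0: load  L2 → E/I on L2; bus BusRd; mem=10
  op7 P0: load  L6 → M/I on L6; bus (none); mem=10
  op8 P1: load  L6 → O/S on L6; bus BusRd; mem=10
  op9 P0: store L6 := 72 → M/I on L6; bus BusUpgr; mem=10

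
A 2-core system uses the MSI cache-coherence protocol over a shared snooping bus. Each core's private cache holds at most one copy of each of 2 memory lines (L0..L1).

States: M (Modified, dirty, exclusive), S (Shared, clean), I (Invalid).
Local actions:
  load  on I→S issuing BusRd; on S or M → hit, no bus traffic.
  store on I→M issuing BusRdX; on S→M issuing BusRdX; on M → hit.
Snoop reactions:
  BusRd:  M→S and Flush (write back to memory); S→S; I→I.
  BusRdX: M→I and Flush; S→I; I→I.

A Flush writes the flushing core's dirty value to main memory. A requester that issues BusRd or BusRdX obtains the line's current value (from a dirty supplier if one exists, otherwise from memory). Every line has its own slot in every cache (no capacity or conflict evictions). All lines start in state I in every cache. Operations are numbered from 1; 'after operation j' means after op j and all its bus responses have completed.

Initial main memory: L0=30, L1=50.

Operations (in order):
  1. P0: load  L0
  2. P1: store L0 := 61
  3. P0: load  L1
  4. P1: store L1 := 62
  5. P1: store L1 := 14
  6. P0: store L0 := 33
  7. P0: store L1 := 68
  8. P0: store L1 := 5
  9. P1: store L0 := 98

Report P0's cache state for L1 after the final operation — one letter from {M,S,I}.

state = M

step 1: P0: load  L0  ⟶  SI  (L0)  txn=BusRd  M[L0]=30
step 2: P1: store L0 := 61  ⟶  IM  (L0)  txn=BusRdX  M[L0]=30
step 3: P0: load  L1  ⟶  SI  (L1)  txn=BusRd  M[L1]=50
step 4: P1: store L1 := 62  ⟶  IM  (L1)  txn=BusRdX  M[L1]=50
step 5: P1: store L1 := 14  ⟶  IM  (L1)  txn=∅  M[L1]=50
step 6: P0: store L0 := 33  ⟶  MI  (L0)  txn=BusRdX+Flush  M[L0]=61
step 7: P0: store L1 := 68  ⟶  MI  (L1)  txn=BusRdX+Flush  M[L1]=14
step 8: P0: store L1 := 5  ⟶  MI  (L1)  txn=∅  M[L1]=14
step 9: P1: store L0 := 98  ⟶  IM  (L0)  txn=BusRdX+Flush  M[L0]=33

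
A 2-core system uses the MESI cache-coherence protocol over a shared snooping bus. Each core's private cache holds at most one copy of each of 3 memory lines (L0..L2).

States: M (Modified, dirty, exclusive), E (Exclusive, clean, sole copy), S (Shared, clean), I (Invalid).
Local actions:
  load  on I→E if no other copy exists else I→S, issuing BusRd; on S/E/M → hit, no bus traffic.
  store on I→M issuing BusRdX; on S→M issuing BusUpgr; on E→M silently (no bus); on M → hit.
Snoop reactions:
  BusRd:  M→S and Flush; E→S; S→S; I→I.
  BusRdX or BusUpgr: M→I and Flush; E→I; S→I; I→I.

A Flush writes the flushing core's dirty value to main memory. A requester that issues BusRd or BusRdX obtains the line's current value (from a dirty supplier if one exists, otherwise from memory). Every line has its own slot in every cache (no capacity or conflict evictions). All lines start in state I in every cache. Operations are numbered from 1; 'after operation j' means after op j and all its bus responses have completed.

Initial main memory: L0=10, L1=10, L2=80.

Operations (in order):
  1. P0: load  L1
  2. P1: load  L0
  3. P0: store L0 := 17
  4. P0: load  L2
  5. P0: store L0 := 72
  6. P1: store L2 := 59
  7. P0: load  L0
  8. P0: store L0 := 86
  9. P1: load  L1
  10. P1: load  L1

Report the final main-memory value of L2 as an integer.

  op1 P0: load  L1 → E/I on L1; bus BusRd; mem=10
  op2 P1: load  L0 → I/E on L0; bus BusRd; mem=10
  op3 P0: store L0 := 17 → M/I on L0; bus BusRdX; mem=10
  op4 P0: load  L2 → E/I on L2; bus BusRd; mem=80
  op5 P0: store L0 := 72 → M/I on L0; bus (none); mem=10
  op6 P1: store L2 := 59 → I/M on L2; bus BusRdX; mem=80
  op7 P0: load  L0 → M/I on L0; bus (none); mem=10
  op8 P0: store L0 := 86 → M/I on L0; bus (none); mem=10
  op9 P1: load  L1 → S/S on L1; bus BusRd; mem=10
  op10 P1: load  L1 → S/S on L1; bus (none); mem=10

memory[L2] = 80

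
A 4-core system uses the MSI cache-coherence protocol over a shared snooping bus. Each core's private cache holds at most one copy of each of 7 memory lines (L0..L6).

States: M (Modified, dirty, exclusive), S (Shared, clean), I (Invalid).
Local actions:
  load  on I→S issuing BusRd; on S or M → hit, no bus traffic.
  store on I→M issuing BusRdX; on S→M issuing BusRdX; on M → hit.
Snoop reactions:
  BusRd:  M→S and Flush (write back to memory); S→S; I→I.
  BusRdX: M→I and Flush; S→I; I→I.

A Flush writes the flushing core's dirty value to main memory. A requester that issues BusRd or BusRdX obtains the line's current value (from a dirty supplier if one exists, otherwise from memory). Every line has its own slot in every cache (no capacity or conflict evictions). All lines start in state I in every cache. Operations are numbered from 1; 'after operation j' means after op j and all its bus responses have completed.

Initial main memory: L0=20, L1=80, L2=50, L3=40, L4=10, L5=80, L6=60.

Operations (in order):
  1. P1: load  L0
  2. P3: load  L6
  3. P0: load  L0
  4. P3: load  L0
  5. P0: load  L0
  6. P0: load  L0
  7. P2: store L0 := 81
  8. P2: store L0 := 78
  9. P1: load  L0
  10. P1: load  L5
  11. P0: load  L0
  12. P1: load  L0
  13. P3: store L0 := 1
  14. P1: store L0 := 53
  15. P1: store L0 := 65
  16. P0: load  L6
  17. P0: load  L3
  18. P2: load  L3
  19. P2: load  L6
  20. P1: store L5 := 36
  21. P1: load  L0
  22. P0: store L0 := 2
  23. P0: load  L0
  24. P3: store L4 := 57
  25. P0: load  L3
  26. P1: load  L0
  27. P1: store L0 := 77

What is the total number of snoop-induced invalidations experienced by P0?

invalidations = 3

step 1: P1: load  L0  ⟶  ISII  (L0)  txn=BusRd  M[L0]=20
step 2: P3: load  L6  ⟶  IIIS  (L6)  txn=BusRd  M[L6]=60
step 3: P0: load  L0  ⟶  SSII  (L0)  txn=BusRd  M[L0]=20
step 4: P3: load  L0  ⟶  SSIS  (L0)  txn=BusRd  M[L0]=20
step 5: P0: load  L0  ⟶  SSIS  (L0)  txn=∅  M[L0]=20
step 6: P0: load  L0  ⟶  SSIS  (L0)  txn=∅  M[L0]=20
step 7: P2: store L0 := 81  ⟶  IIMI  (L0)  txn=BusRdX  M[L0]=20
step 8: P2: store L0 := 78  ⟶  IIMI  (L0)  txn=∅  M[L0]=20
step 9: P1: load  L0  ⟶  ISSI  (L0)  txn=BusRd+Flush  M[L0]=78
step 10: P1: load  L5  ⟶  ISII  (L5)  txn=BusRd  M[L5]=80
step 11: P0: load  L0  ⟶  SSSI  (L0)  txn=BusRd  M[L0]=78
step 12: P1: load  L0  ⟶  SSSI  (L0)  txn=∅  M[L0]=78
step 13: P3: store L0 := 1  ⟶  IIIM  (L0)  txn=BusRdX  M[L0]=78
step 14: P1: store L0 := 53  ⟶  IMII  (L0)  txn=BusRdX+Flush  M[L0]=1
step 15: P1: store L0 := 65  ⟶  IMII  (L0)  txn=∅  M[L0]=1
step 16: P0: load  L6  ⟶  SIIS  (L6)  txn=BusRd  M[L6]=60
step 17: P0: load  L3  ⟶  SIII  (L3)  txn=BusRd  M[L3]=40
step 18: P2: load  L3  ⟶  SISI  (L3)  txn=BusRd  M[L3]=40
step 19: P2: load  L6  ⟶  SISS  (L6)  txn=BusRd  M[L6]=60
step 20: P1: store L5 := 36  ⟶  IMII  (L5)  txn=BusRdX  M[L5]=80
step 21: P1: load  L0  ⟶  IMII  (L0)  txn=∅  M[L0]=1
step 22: P0: store L0 := 2  ⟶  MIII  (L0)  txn=BusRdX+Flush  M[L0]=65
step 23: P0: load  L0  ⟶  MIII  (L0)  txn=∅  M[L0]=65
step 24: P3: store L4 := 57  ⟶  IIIM  (L4)  txn=BusRdX  M[L4]=10
step 25: P0: load  L3  ⟶  SISI  (L3)  txn=∅  M[L3]=40
step 26: P1: load  L0  ⟶  SSII  (L0)  txn=BusRd+Flush  M[L0]=2
step 27: P1: store L0 := 77  ⟶  IMII  (L0)  txn=BusRdX  M[L0]=2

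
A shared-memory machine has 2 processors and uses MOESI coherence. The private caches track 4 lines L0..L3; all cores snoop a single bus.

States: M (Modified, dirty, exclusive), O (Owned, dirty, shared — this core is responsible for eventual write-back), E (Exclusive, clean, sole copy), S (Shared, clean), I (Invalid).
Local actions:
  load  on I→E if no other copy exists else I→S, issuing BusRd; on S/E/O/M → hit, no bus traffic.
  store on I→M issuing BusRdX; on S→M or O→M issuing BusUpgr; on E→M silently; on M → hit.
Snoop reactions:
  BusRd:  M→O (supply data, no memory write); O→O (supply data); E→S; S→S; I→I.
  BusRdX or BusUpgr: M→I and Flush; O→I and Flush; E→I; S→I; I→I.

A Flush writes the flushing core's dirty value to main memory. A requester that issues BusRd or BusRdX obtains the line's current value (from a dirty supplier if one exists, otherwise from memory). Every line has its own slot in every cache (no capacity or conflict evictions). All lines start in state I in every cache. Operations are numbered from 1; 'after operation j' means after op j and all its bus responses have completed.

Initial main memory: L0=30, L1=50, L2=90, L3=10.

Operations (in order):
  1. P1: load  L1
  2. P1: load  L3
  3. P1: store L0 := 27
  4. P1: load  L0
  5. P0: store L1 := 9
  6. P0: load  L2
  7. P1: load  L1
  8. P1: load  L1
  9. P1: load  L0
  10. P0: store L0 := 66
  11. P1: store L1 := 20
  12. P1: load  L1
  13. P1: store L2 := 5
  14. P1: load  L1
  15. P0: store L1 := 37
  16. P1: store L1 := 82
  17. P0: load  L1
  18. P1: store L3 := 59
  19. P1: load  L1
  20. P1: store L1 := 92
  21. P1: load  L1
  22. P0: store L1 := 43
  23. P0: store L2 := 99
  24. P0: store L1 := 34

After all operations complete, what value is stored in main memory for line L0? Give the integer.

1. P1: load  L1  bus=[BusRd]  L1: P0=I P1=E  mem[L1]=50
2. P1: load  L3  bus=[BusRd]  L3: P0=I P1=E  mem[L3]=10
3. P1: store L0 := 27  bus=[BusRdX]  L0: P0=I P1=M  mem[L0]=30
4. P1: load  L0  bus=[-]  L0: P0=I P1=M  mem[L0]=30
5. P0: store L1 := 9  bus=[BusRdX]  L1: P0=M P1=I  mem[L1]=50
6. P0: load  L2  bus=[BusRd]  L2: P0=E P1=I  mem[L2]=90
7. P1: load  L1  bus=[BusRd]  L1: P0=O P1=S  mem[L1]=50
8. P1: load  L1  bus=[-]  L1: P0=O P1=S  mem[L1]=50
9. P1: load  L0  bus=[-]  L0: P0=I P1=M  mem[L0]=30
10. P0: store L0 := 66  bus=[BusRdX,Flush]  L0: P0=M P1=I  mem[L0]=27
11. P1: store L1 := 20  bus=[BusUpgr,Flush]  L1: P0=I P1=M  mem[L1]=9
12. P1: load  L1  bus=[-]  L1: P0=I P1=M  mem[L1]=9
13. P1: store L2 := 5  bus=[BusRdX]  L2: P0=I P1=M  mem[L2]=90
14. P1: load  L1  bus=[-]  L1: P0=I P1=M  mem[L1]=9
15. P0: store L1 := 37  bus=[BusRdX,Flush]  L1: P0=M P1=I  mem[L1]=20
16. P1: store L1 := 82  bus=[BusRdX,Flush]  L1: P0=I P1=M  mem[L1]=37
17. P0: load  L1  bus=[BusRd]  L1: P0=S P1=O  mem[L1]=37
18. P1: store L3 := 59  bus=[-]  L3: P0=I P1=M  mem[L3]=10
19. P1: load  L1  bus=[-]  L1: P0=S P1=O  mem[L1]=37
20. P1: store L1 := 92  bus=[BusUpgr]  L1: P0=I P1=M  mem[L1]=37
21. P1: load  L1  bus=[-]  L1: P0=I P1=M  mem[L1]=37
22. P0: store L1 := 43  bus=[BusRdX,Flush]  L1: P0=M P1=I  mem[L1]=92
23. P0: store L2 := 99  bus=[BusRdX,Flush]  L2: P0=M P1=I  mem[L2]=5
24. P0: store L1 := 34  bus=[-]  L1: P0=M P1=I  mem[L1]=92

memory[L0] = 27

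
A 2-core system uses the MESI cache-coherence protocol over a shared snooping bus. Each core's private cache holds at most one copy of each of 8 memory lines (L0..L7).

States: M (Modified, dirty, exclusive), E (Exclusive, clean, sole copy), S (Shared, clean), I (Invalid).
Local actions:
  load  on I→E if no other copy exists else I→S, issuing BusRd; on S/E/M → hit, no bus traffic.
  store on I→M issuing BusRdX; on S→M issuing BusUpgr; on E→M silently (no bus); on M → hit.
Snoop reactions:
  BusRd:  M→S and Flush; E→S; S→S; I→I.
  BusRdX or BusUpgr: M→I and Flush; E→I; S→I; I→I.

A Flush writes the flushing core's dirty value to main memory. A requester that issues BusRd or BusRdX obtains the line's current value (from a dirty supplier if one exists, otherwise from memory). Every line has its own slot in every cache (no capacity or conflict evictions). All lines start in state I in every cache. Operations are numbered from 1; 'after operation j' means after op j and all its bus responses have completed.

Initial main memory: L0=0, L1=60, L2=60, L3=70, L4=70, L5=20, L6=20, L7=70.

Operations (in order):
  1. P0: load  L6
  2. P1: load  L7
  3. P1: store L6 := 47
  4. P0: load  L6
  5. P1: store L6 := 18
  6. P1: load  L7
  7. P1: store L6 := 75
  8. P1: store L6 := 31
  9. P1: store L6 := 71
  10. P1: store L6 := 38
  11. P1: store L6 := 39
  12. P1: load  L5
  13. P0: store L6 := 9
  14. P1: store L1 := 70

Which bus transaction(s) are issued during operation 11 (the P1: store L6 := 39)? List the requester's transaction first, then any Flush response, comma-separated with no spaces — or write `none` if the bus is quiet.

bus = none

step 1: P0: load  L6  ⟶  EI  (L6)  txn=BusRd  M[L6]=20
step 2: P1: load  L7  ⟶  IE  (L7)  txn=BusRd  M[L7]=70
step 3: P1: store L6 := 47  ⟶  IM  (L6)  txn=BusRdX  M[L6]=20
step 4: P0: load  L6  ⟶  SS  (L6)  txn=BusRd+Flush  M[L6]=47
step 5: P1: store L6 := 18  ⟶  IM  (L6)  txn=BusUpgr  M[L6]=47
step 6: P1: load  L7  ⟶  IE  (L7)  txn=∅  M[L7]=70
step 7: P1: store L6 := 75  ⟶  IM  (L6)  txn=∅  M[L6]=47
step 8: P1: store L6 := 31  ⟶  IM  (L6)  txn=∅  M[L6]=47
step 9: P1: store L6 := 71  ⟶  IM  (L6)  txn=∅  M[L6]=47
step 10: P1: store L6 := 38  ⟶  IM  (L6)  txn=∅  M[L6]=47
step 11: P1: store L6 := 39  ⟶  IM  (L6)  txn=∅  M[L6]=47
step 12: P1: load  L5  ⟶  IE  (L5)  txn=BusRd  M[L5]=20
step 13: P0: store L6 := 9  ⟶  MI  (L6)  txn=BusRdX+Flush  M[L6]=39
step 14: P1: store L1 := 70  ⟶  IM  (L1)  txn=BusRdX  M[L1]=60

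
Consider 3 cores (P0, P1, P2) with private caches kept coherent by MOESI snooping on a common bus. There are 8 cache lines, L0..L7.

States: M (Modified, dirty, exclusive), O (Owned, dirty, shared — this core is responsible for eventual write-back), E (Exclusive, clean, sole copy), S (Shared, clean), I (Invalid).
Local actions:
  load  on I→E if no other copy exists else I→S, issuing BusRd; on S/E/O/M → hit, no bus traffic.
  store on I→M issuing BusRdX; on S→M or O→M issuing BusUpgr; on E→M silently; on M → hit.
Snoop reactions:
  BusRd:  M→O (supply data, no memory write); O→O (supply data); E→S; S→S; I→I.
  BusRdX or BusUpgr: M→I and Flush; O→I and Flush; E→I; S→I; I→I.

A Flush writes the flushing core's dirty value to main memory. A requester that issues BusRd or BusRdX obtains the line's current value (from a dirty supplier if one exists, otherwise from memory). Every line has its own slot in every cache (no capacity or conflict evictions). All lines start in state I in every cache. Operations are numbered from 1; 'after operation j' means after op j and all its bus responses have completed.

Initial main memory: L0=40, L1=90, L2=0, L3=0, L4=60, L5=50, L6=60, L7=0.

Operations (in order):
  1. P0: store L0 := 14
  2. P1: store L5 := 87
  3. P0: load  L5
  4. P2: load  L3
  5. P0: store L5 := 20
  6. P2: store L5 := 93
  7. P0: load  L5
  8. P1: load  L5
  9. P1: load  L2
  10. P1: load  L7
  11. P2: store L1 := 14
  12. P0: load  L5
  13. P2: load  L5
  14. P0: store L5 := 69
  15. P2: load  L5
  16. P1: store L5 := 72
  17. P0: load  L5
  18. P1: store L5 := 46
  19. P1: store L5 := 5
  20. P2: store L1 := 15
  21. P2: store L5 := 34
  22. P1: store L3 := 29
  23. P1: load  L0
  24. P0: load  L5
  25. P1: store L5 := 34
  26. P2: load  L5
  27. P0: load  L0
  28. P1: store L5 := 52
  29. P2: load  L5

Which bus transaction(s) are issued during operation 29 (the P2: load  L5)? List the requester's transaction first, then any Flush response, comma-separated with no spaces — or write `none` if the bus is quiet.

bus = BusRd

[1] P0: store L0 := 14 | P0:M(14), P1:I, P2:I | bus: BusRdX
[2] P1: store L5 := 87 | P0:I, P1:M(87), P2:I | bus: BusRdX
[3] P0: load  L5 | P0:S(87), P1:O(87), P2:I | bus: BusRd
[4] P2: load  L3 | P0:I, P1:I, P2:E(0) | bus: BusRd
[5] P0: store L5 := 20 | P0:M(20), P1:I, P2:I | bus: BusUpgr,Flush
[6] P2: store L5 := 93 | P0:I, P1:I, P2:M(93) | bus: BusRdX,Flush
[7] P0: load  L5 | P0:S(93), P1:I, P2:O(93) | bus: BusRd
[8] P1: load  L5 | P0:S(93), P1:S(93), P2:O(93) | bus: BusRd
[9] P1: load  L2 | P0:I, P1:E(0), P2:I | bus: BusRd
[10] P1: load  L7 | P0:I, P1:E(0), P2:I | bus: BusRd
[11] P2: store L1 := 14 | P0:I, P1:I, P2:M(14) | bus: BusRdX
[12] P0: load  L5 | P0:S(93), P1:S(93), P2:O(93) | bus: none
[13] P2: load  L5 | P0:S(93), P1:S(93), P2:O(93) | bus: none
[14] P0: store L5 := 69 | P0:M(69), P1:I, P2:I | bus: BusUpgr,Flush
[15] P2: load  L5 | P0:O(69), P1:I, P2:S(69) | bus: BusRd
[16] P1: store L5 := 72 | P0:I, P1:M(72), P2:I | bus: BusRdX,Flush
[17] P0: load  L5 | P0:S(72), P1:O(72), P2:I | bus: BusRd
[18] P1: store L5 := 46 | P0:I, P1:M(46), P2:I | bus: BusUpgr
[19] P1: store L5 := 5 | P0:I, P1:M(5), P2:I | bus: none
[20] P2: store L1 := 15 | P0:I, P1:I, P2:M(15) | bus: none
[21] P2: store L5 := 34 | P0:I, P1:I, P2:M(34) | bus: BusRdX,Flush
[22] P1: store L3 := 29 | P0:I, P1:M(29), P2:I | bus: BusRdX
[23] P1: load  L0 | P0:O(14), P1:S(14), P2:I | bus: BusRd
[24] P0: load  L5 | P0:S(34), P1:I, P2:O(34) | bus: BusRd
[25] P1: store L5 := 34 | P0:I, P1:M(34), P2:I | bus: BusRdX,Flush
[26] P2: load  L5 | P0:I, P1:O(34), P2:S(34) | bus: BusRd
[27] P0: load  L0 | P0:O(14), P1:S(14), P2:I | bus: none
[28] P1: store L5 := 52 | P0:I, P1:M(52), P2:I | bus: BusUpgr
[29] P2: load  L5 | P0:I, P1:O(52), P2:S(52) | bus: BusRd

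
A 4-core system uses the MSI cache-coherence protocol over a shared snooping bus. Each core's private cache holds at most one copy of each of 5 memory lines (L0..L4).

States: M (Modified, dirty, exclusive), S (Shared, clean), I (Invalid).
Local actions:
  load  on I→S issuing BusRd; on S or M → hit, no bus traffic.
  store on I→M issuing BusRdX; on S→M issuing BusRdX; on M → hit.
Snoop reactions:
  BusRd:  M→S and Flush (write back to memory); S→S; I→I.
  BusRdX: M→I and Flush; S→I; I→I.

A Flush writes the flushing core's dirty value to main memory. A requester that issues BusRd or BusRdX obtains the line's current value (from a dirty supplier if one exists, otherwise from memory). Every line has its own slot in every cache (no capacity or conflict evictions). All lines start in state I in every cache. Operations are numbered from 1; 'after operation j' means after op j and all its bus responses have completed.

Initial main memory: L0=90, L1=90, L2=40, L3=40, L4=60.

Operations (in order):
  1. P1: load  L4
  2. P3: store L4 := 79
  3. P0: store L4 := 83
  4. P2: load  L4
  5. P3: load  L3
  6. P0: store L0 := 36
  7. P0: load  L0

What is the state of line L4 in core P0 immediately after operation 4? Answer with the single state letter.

state = S

  op1 P1: load  L4 → I/S/I/I on L4; bus BusRd; mem=60
  op2 P3: store L4 := 79 → I/I/I/M on L4; bus BusRdX; mem=60
  op3 P0: store L4 := 83 → M/I/I/I on L4; bus BusRdX Flush; mem=79
  op4 P2: load  L4 → S/I/S/I on L4; bus BusRd Flush; mem=83
  op5 P3: load  L3 → I/I/I/S on L3; bus BusRd; mem=40
  op6 P0: store L0 := 36 → M/I/I/I on L0; bus BusRdX; mem=90
  op7 P0: load  L0 → M/I/I/I on L0; bus (none); mem=90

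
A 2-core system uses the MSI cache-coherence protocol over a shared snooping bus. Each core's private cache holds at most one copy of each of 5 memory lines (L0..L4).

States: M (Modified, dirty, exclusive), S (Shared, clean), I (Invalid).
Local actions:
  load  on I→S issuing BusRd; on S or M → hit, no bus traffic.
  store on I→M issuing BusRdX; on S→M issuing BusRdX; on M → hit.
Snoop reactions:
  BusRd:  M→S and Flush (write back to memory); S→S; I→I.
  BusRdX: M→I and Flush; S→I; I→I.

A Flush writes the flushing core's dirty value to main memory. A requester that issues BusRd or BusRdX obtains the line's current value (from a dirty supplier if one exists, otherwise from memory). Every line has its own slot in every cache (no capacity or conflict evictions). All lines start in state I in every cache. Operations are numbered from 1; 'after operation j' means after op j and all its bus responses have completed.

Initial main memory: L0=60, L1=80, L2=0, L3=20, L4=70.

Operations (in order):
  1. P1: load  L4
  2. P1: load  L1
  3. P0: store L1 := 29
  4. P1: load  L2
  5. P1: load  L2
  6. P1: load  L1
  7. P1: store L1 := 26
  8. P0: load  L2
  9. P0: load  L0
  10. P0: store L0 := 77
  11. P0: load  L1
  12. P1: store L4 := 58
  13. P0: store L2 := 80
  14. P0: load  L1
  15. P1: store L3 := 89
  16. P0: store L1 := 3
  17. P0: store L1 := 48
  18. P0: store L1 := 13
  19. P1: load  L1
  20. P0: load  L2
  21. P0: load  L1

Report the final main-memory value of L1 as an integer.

memory[L1] = 13

1. P1: load  L4  bus=[BusRd]  L4: P0=I P1=S  mem[L4]=70
2. P1: load  L1  bus=[BusRd]  L1: P0=I P1=S  mem[L1]=80
3. P0: store L1 := 29  bus=[BusRdX]  L1: P0=M P1=I  mem[L1]=80
4. P1: load  L2  bus=[BusRd]  L2: P0=I P1=S  mem[L2]=0
5. P1: load  L2  bus=[-]  L2: P0=I P1=S  mem[L2]=0
6. P1: load  L1  bus=[BusRd,Flush]  L1: P0=S P1=S  mem[L1]=29
7. P1: store L1 := 26  bus=[BusRdX]  L1: P0=I P1=M  mem[L1]=29
8. P0: load  L2  bus=[BusRd]  L2: P0=S P1=S  mem[L2]=0
9. P0: load  L0  bus=[BusRd]  L0: P0=S P1=I  mem[L0]=60
10. P0: store L0 := 77  bus=[BusRdX]  L0: P0=M P1=I  mem[L0]=60
11. P0: load  L1  bus=[BusRd,Flush]  L1: P0=S P1=S  mem[L1]=26
12. P1: store L4 := 58  bus=[BusRdX]  L4: P0=I P1=M  mem[L4]=70
13. P0: store L2 := 80  bus=[BusRdX]  L2: P0=M P1=I  mem[L2]=0
14. P0: load  L1  bus=[-]  L1: P0=S P1=S  mem[L1]=26
15. P1: store L3 := 89  bus=[BusRdX]  L3: P0=I P1=M  mem[L3]=20
16. P0: store L1 := 3  bus=[BusRdX]  L1: P0=M P1=I  mem[L1]=26
17. P0: store L1 := 48  bus=[-]  L1: P0=M P1=I  mem[L1]=26
18. P0: store L1 := 13  bus=[-]  L1: P0=M P1=I  mem[L1]=26
19. P1: load  L1  bus=[BusRd,Flush]  L1: P0=S P1=S  mem[L1]=13
20. P0: load  L2  bus=[-]  L2: P0=M P1=I  mem[L2]=0
21. P0: load  L1  bus=[-]  L1: P0=S P1=S  mem[L1]=13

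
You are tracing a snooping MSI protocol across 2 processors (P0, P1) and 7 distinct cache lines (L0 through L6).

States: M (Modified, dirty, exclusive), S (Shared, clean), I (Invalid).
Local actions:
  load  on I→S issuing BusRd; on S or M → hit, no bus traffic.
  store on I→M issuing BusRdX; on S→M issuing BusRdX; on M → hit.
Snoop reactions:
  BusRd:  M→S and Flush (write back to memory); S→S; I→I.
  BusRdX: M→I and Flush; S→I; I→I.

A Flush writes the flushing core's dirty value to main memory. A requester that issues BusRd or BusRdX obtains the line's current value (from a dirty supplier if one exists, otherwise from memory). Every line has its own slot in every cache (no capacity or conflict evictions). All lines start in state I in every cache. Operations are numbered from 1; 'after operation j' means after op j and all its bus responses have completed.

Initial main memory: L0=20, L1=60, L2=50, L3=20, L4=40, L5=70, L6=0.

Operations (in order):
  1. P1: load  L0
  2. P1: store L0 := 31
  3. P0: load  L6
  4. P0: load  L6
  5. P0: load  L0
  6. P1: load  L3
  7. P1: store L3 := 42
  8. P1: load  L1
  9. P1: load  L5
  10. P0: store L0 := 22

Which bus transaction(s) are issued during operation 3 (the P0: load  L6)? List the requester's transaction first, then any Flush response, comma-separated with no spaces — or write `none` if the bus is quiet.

[1] P1: load  L0 | P0:I, P1:S(20) | bus: BusRd
[2] P1: store L0 := 31 | P0:I, P1:M(31) | bus: BusRdX
[3] P0: load  L6 | P0:S(0), P1:I | bus: BusRd
[4] P0: load  L6 | P0:S(0), P1:I | bus: none
[5] P0: load  L0 | P0:S(31), P1:S(31) | bus: BusRd,Flush
[6] P1: load  L3 | P0:I, P1:S(20) | bus: BusRd
[7] P1: store L3 := 42 | P0:I, P1:M(42) | bus: BusRdX
[8] P1: load  L1 | P0:I, P1:S(60) | bus: BusRd
[9] P1: load  L5 | P0:I, P1:S(70) | bus: BusRd
[10] P0: store L0 := 22 | P0:M(22), P1:I | bus: BusRdX

bus = BusRd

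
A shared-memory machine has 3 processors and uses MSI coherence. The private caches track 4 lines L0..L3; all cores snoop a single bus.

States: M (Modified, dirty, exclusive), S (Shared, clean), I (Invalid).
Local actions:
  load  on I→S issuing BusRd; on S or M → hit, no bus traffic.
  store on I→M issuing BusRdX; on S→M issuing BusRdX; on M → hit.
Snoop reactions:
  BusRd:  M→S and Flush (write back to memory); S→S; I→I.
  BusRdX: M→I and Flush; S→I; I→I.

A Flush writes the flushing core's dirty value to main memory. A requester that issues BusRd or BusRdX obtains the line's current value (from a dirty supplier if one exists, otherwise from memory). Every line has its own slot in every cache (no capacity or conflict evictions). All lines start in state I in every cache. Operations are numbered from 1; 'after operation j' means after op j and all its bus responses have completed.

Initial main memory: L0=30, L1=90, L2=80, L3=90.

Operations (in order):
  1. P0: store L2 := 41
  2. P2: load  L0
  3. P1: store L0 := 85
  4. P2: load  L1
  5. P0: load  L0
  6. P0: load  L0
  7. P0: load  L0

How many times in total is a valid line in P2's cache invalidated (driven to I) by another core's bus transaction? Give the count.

[1] P0: store L2 := 41 | P0:M(41), P1:I, P2:I | bus: BusRdX
[2] P2: load  L0 | P0:I, P1:I, P2:S(30) | bus: BusRd
[3] P1: store L0 := 85 | P0:I, P1:M(85), P2:I | bus: BusRdX
[4] P2: load  L1 | P0:I, P1:I, P2:S(90) | bus: BusRd
[5] P0: load  L0 | P0:S(85), P1:S(85), P2:I | bus: BusRd,Flush
[6] P0: load  L0 | P0:S(85), P1:S(85), P2:I | bus: none
[7] P0: load  L0 | P0:S(85), P1:S(85), P2:I | bus: none

invalidations = 1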